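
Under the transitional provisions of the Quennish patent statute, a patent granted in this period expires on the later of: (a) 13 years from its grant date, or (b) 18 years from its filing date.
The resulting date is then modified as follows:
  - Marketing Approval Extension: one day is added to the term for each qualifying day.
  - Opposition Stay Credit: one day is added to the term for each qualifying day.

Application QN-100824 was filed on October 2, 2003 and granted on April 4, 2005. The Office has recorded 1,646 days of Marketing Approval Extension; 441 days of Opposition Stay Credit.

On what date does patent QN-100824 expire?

(a) grant + 13 years → 4 April 2018.
(b) filing + 18 years → 2 October 2021.
Later of the two: 2 October 2021.
Marketing Approval Extension: +1646 days → 5 April 2026.
Opposition Stay Credit: +441 days → 20 June 2027.

2027-06-20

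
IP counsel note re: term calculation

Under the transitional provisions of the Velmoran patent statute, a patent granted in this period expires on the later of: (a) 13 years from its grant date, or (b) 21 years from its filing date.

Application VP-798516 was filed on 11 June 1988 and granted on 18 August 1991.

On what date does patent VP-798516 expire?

June 11, 2009

(a) grant + 13 years → 18 August 2004.
(b) filing + 21 years → 11 June 2009.
Later of the two: 11 June 2009.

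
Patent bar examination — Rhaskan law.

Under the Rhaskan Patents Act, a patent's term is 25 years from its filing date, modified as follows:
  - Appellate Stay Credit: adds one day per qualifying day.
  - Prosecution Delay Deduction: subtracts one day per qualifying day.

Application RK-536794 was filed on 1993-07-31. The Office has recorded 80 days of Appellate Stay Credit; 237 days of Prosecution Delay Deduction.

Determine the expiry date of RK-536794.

2018-02-24

Base term: filing date + 25 years → 31 July 2018.
Appellate Stay Credit: +80 days → 19 October 2018.
Prosecution Delay Deduction: −237 days → 24 February 2018.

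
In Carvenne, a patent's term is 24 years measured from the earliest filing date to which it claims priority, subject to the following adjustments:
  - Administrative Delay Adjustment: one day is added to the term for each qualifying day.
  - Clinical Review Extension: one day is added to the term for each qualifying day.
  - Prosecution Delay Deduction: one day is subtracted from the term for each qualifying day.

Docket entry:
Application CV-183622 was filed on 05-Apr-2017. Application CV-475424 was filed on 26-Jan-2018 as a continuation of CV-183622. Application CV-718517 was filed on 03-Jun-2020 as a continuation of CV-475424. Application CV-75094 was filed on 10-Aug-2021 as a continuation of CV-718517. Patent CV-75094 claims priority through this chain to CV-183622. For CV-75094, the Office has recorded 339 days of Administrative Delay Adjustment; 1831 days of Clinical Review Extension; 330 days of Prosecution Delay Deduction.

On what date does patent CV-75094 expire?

Earliest priority filing: 5 April 2017.
Base term: 5 April 2017 + 24 years → 5 April 2041.
Administrative Delay Adjustment: +339 days → 10 March 2042.
Clinical Review Extension: +1831 days → 15 March 2047.
Prosecution Delay Deduction: −330 days → 19 April 2046.

2046-04-19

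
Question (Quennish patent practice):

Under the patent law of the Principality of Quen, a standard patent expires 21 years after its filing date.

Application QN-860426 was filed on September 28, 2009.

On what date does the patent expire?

September 28, 2030

Filing date + 21 years → 28 September 2030.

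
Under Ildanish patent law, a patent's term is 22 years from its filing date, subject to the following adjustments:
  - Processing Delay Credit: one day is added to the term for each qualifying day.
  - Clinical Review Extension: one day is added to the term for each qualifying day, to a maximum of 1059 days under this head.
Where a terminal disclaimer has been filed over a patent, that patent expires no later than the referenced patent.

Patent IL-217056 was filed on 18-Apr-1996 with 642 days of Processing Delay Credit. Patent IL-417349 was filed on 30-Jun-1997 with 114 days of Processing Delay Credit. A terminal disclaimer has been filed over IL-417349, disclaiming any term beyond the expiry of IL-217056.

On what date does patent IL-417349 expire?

October 22, 2019

Natural term of IL-417349:
  Base: filing + 22 years → 30 June 2019.
  Processing Delay Credit: +114 days → 22 October 2019.
Expiry of referenced patent IL-217056:
  Base: filing + 22 years → 18 April 2018.
  Processing Delay Credit: +642 days → 20 January 2020.
Terminal disclaimer: IL-417349 expires on the earlier of 22 October 2019 and 20 January 2020.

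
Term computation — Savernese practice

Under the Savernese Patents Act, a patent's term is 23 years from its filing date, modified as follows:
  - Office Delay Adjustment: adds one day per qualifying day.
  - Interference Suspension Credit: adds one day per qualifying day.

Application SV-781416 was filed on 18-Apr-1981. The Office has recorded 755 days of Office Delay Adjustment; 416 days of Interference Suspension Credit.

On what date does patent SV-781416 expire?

Base term: filing date + 23 years → 18 April 2004.
Office Delay Adjustment: +755 days → 13 May 2006.
Interference Suspension Credit: +416 days → 3 July 2007.

July 3, 2007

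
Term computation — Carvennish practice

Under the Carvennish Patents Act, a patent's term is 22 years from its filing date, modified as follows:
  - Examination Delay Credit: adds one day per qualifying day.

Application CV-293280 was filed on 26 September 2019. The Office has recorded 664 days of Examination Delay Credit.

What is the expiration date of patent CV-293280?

July 22, 2043

Base term: filing date + 22 years → 26 September 2041.
Examination Delay Credit: +664 days → 22 July 2043.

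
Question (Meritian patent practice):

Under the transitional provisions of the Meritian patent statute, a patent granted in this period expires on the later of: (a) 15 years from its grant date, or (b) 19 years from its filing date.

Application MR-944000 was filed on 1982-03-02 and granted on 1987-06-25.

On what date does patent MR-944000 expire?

(a) grant + 15 years → 25 June 2002.
(b) filing + 19 years → 2 March 2001.
Later of the two: 25 June 2002.

2002-06-25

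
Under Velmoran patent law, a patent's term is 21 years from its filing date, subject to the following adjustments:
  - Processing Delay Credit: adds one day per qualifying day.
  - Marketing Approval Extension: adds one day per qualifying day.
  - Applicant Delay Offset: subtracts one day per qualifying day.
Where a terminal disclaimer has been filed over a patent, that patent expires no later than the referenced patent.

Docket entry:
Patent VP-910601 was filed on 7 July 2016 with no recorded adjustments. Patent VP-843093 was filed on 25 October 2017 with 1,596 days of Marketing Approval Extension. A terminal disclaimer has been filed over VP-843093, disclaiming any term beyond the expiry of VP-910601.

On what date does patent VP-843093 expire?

Natural term of VP-843093:
  Base: filing + 21 years → 25 October 2038.
  Marketing Approval Extension: +1596 days → 9 March 2043.
Expiry of referenced patent VP-910601:
  Base: filing + 21 years → 7 July 2037.
Terminal disclaimer: VP-843093 expires on the earlier of 9 March 2043 and 7 July 2037.

July 7, 2037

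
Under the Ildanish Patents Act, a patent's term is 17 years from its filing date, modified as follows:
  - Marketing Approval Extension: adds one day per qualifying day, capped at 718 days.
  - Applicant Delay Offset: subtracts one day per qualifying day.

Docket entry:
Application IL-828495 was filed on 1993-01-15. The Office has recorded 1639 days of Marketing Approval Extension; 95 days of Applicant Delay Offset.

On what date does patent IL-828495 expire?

Base term: filing date + 17 years → 15 January 2010.
Marketing Approval Extension: 1639 days claimed exceeds the 718-day cap, so +718 days → 3 January 2012.
Applicant Delay Offset: −95 days → 30 September 2011.

September 30, 2011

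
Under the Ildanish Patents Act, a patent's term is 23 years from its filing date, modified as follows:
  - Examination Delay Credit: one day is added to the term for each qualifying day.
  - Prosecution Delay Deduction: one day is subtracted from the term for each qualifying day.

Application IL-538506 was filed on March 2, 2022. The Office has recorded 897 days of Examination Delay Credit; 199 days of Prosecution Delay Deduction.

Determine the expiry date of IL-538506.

2047-01-29

Base term: filing date + 23 years → 2 March 2045.
Examination Delay Credit: +897 days → 16 August 2047.
Prosecution Delay Deduction: −199 days → 29 January 2047.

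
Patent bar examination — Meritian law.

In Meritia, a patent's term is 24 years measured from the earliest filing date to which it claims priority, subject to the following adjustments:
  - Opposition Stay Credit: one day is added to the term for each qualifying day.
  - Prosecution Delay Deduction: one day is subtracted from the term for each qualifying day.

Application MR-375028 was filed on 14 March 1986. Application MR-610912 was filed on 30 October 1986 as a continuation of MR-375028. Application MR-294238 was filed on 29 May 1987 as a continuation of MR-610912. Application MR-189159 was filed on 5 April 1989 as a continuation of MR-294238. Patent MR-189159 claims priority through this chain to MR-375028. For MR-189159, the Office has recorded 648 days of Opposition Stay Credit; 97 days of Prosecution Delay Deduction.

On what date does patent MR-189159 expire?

September 16, 2011

Earliest priority filing: 14 March 1986.
Base term: 14 March 1986 + 24 years → 14 March 2010.
Opposition Stay Credit: +648 days → 22 December 2011.
Prosecution Delay Deduction: −97 days → 16 September 2011.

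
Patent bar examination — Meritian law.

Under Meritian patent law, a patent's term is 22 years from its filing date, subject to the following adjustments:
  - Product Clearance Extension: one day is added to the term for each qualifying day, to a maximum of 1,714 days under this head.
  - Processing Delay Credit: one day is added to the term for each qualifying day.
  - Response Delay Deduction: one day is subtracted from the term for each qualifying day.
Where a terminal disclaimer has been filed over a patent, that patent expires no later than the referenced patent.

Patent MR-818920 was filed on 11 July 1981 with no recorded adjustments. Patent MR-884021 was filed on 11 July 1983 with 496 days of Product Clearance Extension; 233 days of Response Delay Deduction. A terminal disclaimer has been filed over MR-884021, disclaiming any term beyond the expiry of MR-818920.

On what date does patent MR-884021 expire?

Natural term of MR-884021:
  Base: filing + 22 years → 11 July 2005.
  Product Clearance Extension: 496 days (within the 1714-day cap) → +496 days → 19 November 2006.
  Response Delay Deduction: −233 days → 31 March 2006.
Expiry of referenced patent MR-818920:
  Base: filing + 22 years → 11 July 2003.
Terminal disclaimer: MR-884021 expires on the earlier of 31 March 2006 and 11 July 2003.

July 11, 2003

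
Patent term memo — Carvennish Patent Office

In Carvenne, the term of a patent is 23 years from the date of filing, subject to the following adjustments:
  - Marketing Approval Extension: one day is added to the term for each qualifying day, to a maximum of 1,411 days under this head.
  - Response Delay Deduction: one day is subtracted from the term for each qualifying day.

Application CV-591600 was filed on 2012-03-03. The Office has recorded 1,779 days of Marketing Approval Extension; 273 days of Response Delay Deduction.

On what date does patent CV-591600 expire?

April 14, 2038

Base term: filing date + 23 years → 3 March 2035.
Marketing Approval Extension: 1779 days claimed exceeds the 1411-day cap, so +1411 days → 12 January 2039.
Response Delay Deduction: −273 days → 14 April 2038.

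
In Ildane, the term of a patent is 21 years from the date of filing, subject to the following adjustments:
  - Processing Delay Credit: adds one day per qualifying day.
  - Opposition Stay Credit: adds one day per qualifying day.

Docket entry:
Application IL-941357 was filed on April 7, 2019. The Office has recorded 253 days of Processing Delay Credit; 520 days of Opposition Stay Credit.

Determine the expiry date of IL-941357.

May 20, 2042

Base term: filing date + 21 years → 7 April 2040.
Processing Delay Credit: +253 days → 16 December 2040.
Opposition Stay Credit: +520 days → 20 May 2042.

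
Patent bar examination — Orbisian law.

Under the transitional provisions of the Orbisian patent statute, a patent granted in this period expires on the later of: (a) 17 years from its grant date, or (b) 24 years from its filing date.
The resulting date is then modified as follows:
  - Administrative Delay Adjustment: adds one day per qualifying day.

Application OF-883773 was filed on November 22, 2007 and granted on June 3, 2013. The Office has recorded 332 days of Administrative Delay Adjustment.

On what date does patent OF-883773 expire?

(a) grant + 17 years → 3 June 2030.
(b) filing + 24 years → 22 November 2031.
Later of the two: 22 November 2031.
Administrative Delay Adjustment: +332 days → 19 October 2032.

2032-10-19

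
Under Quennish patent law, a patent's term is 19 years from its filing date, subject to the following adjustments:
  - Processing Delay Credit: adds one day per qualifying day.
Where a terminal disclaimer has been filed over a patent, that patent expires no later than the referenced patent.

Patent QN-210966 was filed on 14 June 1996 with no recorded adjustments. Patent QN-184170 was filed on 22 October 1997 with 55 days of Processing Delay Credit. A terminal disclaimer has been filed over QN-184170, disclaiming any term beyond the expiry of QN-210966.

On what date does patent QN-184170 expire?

June 14, 2015

Natural term of QN-184170:
  Base: filing + 19 years → 22 October 2016.
  Processing Delay Credit: +55 days → 16 December 2016.
Expiry of referenced patent QN-210966:
  Base: filing + 19 years → 14 June 2015.
Terminal disclaimer: QN-184170 expires on the earlier of 16 December 2016 and 14 June 2015.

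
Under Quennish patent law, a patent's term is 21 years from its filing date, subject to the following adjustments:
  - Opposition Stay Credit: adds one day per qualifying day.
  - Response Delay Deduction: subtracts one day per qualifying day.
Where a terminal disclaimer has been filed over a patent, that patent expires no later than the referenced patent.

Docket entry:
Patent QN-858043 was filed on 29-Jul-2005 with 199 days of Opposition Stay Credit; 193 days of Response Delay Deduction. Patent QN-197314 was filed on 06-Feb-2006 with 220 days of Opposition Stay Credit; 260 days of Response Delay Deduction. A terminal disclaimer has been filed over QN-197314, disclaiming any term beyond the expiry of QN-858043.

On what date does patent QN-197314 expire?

Natural term of QN-197314:
  Base: filing + 21 years → 6 February 2027.
  Opposition Stay Credit: +220 days → 14 September 2027.
  Response Delay Deduction: −260 days → 28 December 2026.
Expiry of referenced patent QN-858043:
  Base: filing + 21 years → 29 July 2026.
  Opposition Stay Credit: +199 days → 13 February 2027.
  Response Delay Deduction: −193 days → 4 August 2026.
Terminal disclaimer: QN-197314 expires on the earlier of 28 December 2026 and 4 August 2026.

2026-08-04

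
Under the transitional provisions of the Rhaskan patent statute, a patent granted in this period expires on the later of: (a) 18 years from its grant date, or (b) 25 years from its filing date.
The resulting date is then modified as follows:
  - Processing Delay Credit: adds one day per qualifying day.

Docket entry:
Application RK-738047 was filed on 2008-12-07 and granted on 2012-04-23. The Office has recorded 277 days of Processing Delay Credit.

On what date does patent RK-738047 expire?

September 10, 2034

(a) grant + 18 years → 23 April 2030.
(b) filing + 25 years → 7 December 2033.
Later of the two: 7 December 2033.
Processing Delay Credit: +277 days → 10 September 2034.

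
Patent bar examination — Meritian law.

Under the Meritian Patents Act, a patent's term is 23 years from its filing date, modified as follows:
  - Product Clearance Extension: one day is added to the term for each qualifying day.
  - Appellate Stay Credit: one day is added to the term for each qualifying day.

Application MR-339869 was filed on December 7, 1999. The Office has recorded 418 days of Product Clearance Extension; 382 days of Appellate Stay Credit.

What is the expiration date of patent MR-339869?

Base term: filing date + 23 years → 7 December 2022.
Product Clearance Extension: +418 days → 29 January 2024.
Appellate Stay Credit: +382 days → 14 February 2025.

February 14, 2025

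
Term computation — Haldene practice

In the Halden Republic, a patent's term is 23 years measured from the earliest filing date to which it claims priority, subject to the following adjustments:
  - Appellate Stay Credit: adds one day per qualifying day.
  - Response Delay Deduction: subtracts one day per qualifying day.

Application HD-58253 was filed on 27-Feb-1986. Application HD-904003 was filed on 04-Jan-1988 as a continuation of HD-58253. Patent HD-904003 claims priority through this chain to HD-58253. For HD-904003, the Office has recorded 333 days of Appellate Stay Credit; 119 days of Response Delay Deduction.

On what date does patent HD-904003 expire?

Earliest priority filing: 27 February 1986.
Base term: 27 February 1986 + 23 years → 27 February 2009.
Appellate Stay Credit: +333 days → 26 January 2010.
Response Delay Deduction: −119 days → 29 September 2009.

September 29, 2009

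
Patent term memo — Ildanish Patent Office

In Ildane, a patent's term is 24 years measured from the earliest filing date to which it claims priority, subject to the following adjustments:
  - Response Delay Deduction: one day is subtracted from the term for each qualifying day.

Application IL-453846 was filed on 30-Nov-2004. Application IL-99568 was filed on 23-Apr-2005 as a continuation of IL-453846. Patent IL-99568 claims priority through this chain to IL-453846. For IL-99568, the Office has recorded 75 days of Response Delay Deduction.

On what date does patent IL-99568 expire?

Earliest priority filing: 30 November 2004.
Base term: 30 November 2004 + 24 years → 30 November 2028.
Response Delay Deduction: −75 days → 16 September 2028.

September 16, 2028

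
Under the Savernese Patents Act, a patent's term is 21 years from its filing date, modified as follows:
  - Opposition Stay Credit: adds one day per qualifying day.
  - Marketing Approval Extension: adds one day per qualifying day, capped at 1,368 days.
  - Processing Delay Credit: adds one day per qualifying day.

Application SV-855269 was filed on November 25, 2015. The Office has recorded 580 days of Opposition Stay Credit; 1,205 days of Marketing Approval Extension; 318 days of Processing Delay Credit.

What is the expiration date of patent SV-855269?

Base term: filing date + 21 years → 25 November 2036.
Opposition Stay Credit: +580 days → 28 June 2038.
Marketing Approval Extension: 1205 days (within the 1368-day cap) → +1205 days → 15 October 2041.
Processing Delay Credit: +318 days → 29 August 2042.

August 29, 2042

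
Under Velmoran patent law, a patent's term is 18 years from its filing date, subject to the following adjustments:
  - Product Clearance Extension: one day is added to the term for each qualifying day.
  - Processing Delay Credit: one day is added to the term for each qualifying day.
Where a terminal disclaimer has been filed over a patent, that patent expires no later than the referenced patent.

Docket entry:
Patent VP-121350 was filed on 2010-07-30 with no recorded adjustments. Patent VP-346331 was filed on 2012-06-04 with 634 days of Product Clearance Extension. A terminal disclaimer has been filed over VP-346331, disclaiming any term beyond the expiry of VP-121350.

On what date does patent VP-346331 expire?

Natural term of VP-346331:
  Base: filing + 18 years → 4 June 2030.
  Product Clearance Extension: +634 days → 28 February 2032.
Expiry of referenced patent VP-121350:
  Base: filing + 18 years → 30 July 2028.
Terminal disclaimer: VP-346331 expires on the earlier of 28 February 2032 and 30 July 2028.

July 30, 2028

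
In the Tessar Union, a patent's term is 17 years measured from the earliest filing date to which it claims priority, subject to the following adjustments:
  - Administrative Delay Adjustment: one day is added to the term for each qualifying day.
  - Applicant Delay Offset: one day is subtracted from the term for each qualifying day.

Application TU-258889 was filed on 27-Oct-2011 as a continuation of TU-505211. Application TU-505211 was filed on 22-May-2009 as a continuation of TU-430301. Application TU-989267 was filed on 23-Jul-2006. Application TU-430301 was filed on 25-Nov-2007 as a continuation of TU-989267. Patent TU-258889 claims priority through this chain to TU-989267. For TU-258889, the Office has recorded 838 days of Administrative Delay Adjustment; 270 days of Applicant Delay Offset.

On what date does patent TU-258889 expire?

2025-02-10

Earliest priority filing: 23 July 2006.
Base term: 23 July 2006 + 17 years → 23 July 2023.
Administrative Delay Adjustment: +838 days → 7 November 2025.
Applicant Delay Offset: −270 days → 10 February 2025.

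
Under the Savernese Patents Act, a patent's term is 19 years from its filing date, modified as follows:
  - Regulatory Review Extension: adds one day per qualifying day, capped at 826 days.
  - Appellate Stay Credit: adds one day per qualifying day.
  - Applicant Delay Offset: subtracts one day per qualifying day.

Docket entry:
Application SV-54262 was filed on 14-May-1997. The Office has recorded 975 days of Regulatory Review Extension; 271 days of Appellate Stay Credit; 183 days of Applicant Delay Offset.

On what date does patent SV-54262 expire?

2018-11-14

Base term: filing date + 19 years → 14 May 2016.
Regulatory Review Extension: 975 days claimed exceeds the 826-day cap, so +826 days → 18 August 2018.
Appellate Stay Credit: +271 days → 16 May 2019.
Applicant Delay Offset: −183 days → 14 November 2018.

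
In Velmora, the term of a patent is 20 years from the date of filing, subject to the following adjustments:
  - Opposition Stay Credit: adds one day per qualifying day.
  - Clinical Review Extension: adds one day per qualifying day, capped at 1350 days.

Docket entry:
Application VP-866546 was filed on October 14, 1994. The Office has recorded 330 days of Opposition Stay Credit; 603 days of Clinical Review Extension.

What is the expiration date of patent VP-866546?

2017-05-04

Base term: filing date + 20 years → 14 October 2014.
Opposition Stay Credit: +330 days → 9 September 2015.
Clinical Review Extension: 603 days (within the 1350-day cap) → +603 days → 4 May 2017.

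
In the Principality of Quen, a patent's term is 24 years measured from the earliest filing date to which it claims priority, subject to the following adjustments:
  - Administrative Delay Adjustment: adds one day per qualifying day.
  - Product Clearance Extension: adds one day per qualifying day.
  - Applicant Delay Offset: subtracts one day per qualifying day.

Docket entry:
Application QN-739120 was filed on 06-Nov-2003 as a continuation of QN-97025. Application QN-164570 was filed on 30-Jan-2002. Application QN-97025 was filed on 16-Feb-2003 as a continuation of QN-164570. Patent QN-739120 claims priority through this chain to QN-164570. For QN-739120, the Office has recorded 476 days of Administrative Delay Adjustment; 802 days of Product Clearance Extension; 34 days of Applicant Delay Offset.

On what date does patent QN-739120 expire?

Earliest priority filing: 30 January 2002.
Base term: 30 January 2002 + 24 years → 30 January 2026.
Administrative Delay Adjustment: +476 days → 21 May 2027.
Product Clearance Extension: +802 days → 31 July 2029.
Applicant Delay Offset: −34 days → 27 June 2029.

2029-06-27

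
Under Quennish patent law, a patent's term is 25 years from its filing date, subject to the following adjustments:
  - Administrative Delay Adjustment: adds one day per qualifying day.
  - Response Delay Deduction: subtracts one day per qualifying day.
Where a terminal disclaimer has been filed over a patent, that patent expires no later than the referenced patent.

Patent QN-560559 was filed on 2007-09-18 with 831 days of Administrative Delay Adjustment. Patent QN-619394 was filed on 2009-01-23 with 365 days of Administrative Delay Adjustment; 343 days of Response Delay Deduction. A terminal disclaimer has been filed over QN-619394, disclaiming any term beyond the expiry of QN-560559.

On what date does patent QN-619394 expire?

2034-02-14

Natural term of QN-619394:
  Base: filing + 25 years → 23 January 2034.
  Administrative Delay Adjustment: +365 days → 23 January 2035.
  Response Delay Deduction: −343 days → 14 February 2034.
Expiry of referenced patent QN-560559:
  Base: filing + 25 years → 18 September 2032.
  Administrative Delay Adjustment: +831 days → 28 December 2034.
Terminal disclaimer: QN-619394 expires on the earlier of 14 February 2034 and 28 December 2034.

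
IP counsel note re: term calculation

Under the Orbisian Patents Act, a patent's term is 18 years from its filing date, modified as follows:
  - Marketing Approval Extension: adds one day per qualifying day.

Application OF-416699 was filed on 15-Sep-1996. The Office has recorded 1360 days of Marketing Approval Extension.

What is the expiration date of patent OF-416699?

2018-06-06

Base term: filing date + 18 years → 15 September 2014.
Marketing Approval Extension: +1360 days → 6 June 2018.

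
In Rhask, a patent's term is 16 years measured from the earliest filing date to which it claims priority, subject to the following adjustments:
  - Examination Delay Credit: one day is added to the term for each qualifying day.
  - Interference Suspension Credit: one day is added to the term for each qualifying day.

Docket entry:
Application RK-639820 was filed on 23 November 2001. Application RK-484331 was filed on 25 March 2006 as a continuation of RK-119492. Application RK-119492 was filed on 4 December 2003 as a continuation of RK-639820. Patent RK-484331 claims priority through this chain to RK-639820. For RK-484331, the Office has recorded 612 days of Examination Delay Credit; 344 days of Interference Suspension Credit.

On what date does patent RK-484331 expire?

Earliest priority filing: 23 November 2001.
Base term: 23 November 2001 + 16 years → 23 November 2017.
Examination Delay Credit: +612 days → 28 July 2019.
Interference Suspension Credit: +344 days → 6 July 2020.

2020-07-06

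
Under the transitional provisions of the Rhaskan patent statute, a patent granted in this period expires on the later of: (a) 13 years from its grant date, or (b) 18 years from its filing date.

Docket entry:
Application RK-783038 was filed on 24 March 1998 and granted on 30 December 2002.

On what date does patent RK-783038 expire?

(a) grant + 13 years → 30 December 2015.
(b) filing + 18 years → 24 March 2016.
Later of the two: 24 March 2016.

March 24, 2016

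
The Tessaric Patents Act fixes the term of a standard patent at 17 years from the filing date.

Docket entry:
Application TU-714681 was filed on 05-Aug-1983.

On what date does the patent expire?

2000-08-05

Filing date + 17 years → 5 August 2000.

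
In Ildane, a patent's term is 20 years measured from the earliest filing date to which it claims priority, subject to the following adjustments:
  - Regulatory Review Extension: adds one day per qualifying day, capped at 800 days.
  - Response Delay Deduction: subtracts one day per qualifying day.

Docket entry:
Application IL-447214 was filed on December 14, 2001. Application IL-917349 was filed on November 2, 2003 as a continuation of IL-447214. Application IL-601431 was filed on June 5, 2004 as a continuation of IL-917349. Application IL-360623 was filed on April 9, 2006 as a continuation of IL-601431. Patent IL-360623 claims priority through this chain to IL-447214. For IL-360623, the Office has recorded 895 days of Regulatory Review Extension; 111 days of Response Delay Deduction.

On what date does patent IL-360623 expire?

Earliest priority filing: 14 December 2001.
Base term: 14 December 2001 + 20 years → 14 December 2021.
Regulatory Review Extension: 895 days claimed exceeds the 800-day cap, so +800 days → 22 February 2024.
Response Delay Deduction: −111 days → 3 November 2023.

November 3, 2023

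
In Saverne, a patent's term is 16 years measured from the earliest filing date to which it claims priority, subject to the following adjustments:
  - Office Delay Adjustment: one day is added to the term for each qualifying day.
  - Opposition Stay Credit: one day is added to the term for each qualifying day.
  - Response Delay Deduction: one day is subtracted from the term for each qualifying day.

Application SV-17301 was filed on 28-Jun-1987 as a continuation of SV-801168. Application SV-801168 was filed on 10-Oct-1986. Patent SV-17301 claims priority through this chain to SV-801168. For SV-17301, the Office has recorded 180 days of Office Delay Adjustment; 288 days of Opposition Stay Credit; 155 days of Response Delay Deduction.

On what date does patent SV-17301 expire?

Earliest priority filing: 10 October 1986.
Base term: 10 October 1986 + 16 years → 10 October 2002.
Office Delay Adjustment: +180 days → 8 April 2003.
Opposition Stay Credit: +288 days → 21 January 2004.
Response Delay Deduction: −155 days → 19 August 2003.

2003-08-19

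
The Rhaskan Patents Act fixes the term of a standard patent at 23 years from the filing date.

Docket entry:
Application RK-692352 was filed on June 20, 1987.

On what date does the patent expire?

Filing date + 23 years → 20 June 2010.

2010-06-20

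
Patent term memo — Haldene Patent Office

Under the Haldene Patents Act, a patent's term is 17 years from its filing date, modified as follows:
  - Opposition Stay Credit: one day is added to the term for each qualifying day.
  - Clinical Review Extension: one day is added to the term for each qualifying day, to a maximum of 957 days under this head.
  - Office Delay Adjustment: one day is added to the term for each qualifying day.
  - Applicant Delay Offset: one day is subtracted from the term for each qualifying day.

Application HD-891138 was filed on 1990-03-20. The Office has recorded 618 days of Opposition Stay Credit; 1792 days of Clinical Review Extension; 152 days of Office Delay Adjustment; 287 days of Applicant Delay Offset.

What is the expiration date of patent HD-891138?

2011-02-27

Base term: filing date + 17 years → 20 March 2007.
Opposition Stay Credit: +618 days → 27 November 2008.
Clinical Review Extension: 1792 days claimed exceeds the 957-day cap, so +957 days → 12 July 2011.
Office Delay Adjustment: +152 days → 11 December 2011.
Applicant Delay Offset: −287 days → 27 February 2011.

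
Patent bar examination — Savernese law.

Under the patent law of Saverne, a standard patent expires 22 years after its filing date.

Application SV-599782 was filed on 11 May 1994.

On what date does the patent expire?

Filing date + 22 years → 11 May 2016.

2016-05-11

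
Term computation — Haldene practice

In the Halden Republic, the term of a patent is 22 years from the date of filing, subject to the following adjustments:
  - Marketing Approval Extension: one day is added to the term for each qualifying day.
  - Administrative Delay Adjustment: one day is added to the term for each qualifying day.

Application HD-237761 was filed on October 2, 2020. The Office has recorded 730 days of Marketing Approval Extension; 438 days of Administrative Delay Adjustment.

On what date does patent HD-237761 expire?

Base term: filing date + 22 years → 2 October 2042.
Marketing Approval Extension: +730 days → 1 October 2044.
Administrative Delay Adjustment: +438 days → 13 December 2045.

December 13, 2045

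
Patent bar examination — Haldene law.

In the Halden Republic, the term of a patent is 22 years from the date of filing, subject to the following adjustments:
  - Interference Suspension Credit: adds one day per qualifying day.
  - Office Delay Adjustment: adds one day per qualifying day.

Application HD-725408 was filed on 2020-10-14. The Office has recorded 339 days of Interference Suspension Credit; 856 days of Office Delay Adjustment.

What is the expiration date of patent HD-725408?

January 21, 2046

Base term: filing date + 22 years → 14 October 2042.
Interference Suspension Credit: +339 days → 18 September 2043.
Office Delay Adjustment: +856 days → 21 January 2046.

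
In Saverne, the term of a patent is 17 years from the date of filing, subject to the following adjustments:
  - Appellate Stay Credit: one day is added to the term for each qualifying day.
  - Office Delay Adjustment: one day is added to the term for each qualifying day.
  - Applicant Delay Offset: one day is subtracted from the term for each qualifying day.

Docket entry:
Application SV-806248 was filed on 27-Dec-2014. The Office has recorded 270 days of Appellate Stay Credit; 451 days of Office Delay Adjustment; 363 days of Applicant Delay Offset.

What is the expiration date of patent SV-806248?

Base term: filing date + 17 years → 27 December 2031.
Appellate Stay Credit: +270 days → 22 September 2032.
Office Delay Adjustment: +451 days → 17 December 2033.
Applicant Delay Offset: −363 days → 19 December 2032.

December 19, 2032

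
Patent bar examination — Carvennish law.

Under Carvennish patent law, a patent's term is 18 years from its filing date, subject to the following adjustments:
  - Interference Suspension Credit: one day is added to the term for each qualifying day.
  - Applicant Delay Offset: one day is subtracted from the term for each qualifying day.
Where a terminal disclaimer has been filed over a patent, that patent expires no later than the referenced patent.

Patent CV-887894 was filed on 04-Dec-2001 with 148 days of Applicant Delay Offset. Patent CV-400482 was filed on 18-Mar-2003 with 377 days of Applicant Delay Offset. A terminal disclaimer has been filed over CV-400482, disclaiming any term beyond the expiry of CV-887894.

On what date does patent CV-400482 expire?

Natural term of CV-400482:
  Base: filing + 18 years → 18 March 2021.
  Applicant Delay Offset: −377 days → 6 March 2020.
Expiry of referenced patent CV-887894:
  Base: filing + 18 years → 4 December 2019.
  Applicant Delay Offset: −148 days → 9 July 2019.
Terminal disclaimer: CV-400482 expires on the earlier of 6 March 2020 and 9 July 2019.

July 9, 2019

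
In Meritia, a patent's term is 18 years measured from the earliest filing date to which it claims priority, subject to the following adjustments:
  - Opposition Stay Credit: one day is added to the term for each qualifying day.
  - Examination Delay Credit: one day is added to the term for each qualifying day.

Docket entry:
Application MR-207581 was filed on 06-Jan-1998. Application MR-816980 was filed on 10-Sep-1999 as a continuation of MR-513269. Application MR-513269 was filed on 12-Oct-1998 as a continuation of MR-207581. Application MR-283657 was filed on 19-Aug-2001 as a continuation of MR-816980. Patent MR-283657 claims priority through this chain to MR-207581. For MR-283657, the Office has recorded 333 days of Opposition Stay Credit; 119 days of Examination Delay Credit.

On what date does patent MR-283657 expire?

Earliest priority filing: 6 January 1998.
Base term: 6 January 1998 + 18 years → 6 January 2016.
Opposition Stay Credit: +333 days → 4 December 2016.
Examination Delay Credit: +119 days → 2 April 2017.

April 2, 2017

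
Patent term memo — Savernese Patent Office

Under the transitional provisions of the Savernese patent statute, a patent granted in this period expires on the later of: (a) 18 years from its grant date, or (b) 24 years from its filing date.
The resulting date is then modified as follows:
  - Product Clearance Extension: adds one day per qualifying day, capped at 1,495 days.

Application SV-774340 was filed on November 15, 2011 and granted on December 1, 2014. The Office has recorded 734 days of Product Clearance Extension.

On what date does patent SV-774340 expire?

2037-11-18

(a) grant + 18 years → 1 December 2032.
(b) filing + 24 years → 15 November 2035.
Later of the two: 15 November 2035.
Product Clearance Extension: 734 days (within the 1495-day cap) → +734 days → 18 November 2037.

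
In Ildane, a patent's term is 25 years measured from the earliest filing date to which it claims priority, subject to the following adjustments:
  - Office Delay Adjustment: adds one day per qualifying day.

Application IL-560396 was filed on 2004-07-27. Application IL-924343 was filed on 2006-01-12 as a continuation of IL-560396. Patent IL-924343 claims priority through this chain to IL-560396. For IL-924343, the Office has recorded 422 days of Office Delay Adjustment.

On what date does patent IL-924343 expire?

2030-09-22

Earliest priority filing: 27 July 2004.
Base term: 27 July 2004 + 25 years → 27 July 2029.
Office Delay Adjustment: +422 days → 22 September 2030.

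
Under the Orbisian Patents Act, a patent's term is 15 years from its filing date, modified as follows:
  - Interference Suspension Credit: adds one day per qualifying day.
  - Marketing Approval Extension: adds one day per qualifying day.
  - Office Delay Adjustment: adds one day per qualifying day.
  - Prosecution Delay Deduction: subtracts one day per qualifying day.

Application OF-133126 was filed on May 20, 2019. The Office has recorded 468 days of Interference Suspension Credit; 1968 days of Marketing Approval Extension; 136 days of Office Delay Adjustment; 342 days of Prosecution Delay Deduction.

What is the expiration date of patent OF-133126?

Base term: filing date + 15 years → 20 May 2034.
Interference Suspension Credit: +468 days → 31 August 2035.
Marketing Approval Extension: +1968 days → 19 January 2041.
Office Delay Adjustment: +136 days → 4 June 2041.
Prosecution Delay Deduction: −342 days → 27 June 2040.

June 27, 2040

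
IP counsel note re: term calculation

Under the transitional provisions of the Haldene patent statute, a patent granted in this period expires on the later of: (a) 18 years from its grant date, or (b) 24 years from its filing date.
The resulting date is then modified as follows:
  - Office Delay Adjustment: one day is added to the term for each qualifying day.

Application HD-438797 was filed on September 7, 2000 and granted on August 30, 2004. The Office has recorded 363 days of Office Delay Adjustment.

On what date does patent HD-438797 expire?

(a) grant + 18 years → 30 August 2022.
(b) filing + 24 years → 7 September 2024.
Later of the two: 7 September 2024.
Office Delay Adjustment: +363 days → 5 September 2025.

2025-09-05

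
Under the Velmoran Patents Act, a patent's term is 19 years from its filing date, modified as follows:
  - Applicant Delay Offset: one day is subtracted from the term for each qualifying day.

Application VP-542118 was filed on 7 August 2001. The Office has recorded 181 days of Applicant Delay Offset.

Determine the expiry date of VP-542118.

Base term: filing date + 19 years → 7 August 2020.
Applicant Delay Offset: −181 days → 8 February 2020.

2020-02-08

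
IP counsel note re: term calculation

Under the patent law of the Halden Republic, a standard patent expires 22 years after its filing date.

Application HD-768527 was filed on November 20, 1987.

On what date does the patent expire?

Filing date + 22 years → 20 November 2009.

November 20, 2009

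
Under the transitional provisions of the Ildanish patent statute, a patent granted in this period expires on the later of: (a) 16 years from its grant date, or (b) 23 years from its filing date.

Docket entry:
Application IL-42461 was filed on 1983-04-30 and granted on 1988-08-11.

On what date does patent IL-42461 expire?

2006-04-30

(a) grant + 16 years → 11 August 2004.
(b) filing + 23 years → 30 April 2006.
Later of the two: 30 April 2006.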